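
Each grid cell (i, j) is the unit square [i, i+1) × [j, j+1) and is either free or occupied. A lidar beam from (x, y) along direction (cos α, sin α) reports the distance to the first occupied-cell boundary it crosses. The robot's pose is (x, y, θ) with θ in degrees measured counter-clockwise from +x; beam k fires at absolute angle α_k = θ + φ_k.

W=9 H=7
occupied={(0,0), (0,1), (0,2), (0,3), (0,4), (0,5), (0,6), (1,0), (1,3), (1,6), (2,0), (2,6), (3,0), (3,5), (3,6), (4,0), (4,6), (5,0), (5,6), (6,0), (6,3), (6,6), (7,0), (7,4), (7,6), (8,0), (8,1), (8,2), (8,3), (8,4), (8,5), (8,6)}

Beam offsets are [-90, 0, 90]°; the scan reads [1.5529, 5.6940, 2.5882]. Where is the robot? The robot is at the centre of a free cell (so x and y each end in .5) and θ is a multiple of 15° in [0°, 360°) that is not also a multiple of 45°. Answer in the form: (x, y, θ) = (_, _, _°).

Candidates: 31 free-cell centres × 16 headings = 496 poses. Raycast each; keep the one whose scan matches to 4 dp.
  (1.5, 2.5, 330°): beam 1 = 1.0000 ≠ 1.5529 ✗
  (4.5, 5.5, 195°): beam 1 = 0.5176 ≠ 1.5529 ✗
  (5.5, 1.5, 150°): beam 1 = 1.7321 ≠ 1.5529 ✗
  (1.5, 5.5, 195°): beam 1 = 0.5176 ≠ 1.5529 ✗
  …
  (2.5, 2.5, 345°): r_1=1.5529, r_2=5.6940, r_3=2.5882 — all match ✓
No second candidate reproduces the full scan.

(x, y, θ) = (2.5, 2.5, 345°)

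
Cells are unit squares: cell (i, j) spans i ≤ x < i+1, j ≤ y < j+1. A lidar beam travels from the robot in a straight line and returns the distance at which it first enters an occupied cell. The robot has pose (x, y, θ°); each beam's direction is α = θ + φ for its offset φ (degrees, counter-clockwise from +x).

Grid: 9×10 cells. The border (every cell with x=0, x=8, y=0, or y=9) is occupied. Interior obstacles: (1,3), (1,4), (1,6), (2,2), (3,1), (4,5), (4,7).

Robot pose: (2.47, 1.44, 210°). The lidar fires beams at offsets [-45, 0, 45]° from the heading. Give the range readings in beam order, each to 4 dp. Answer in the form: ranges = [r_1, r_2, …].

beam 1: φ=-45°, α=165°
  dir = (cos 165°, sin 165°) = (-0.9659, 0.2588); from cell (2,1)
  next x-line at t=0.4866, next y-line at t=2.1637; Δt_x=1.0353, Δt_y=3.8637
    x: enter (1,1) at t=0.4866
    x: enter (0,1) at t=1.5219 ← occupied
  → r_1 = 1.5219
beam 2: φ=0°, α=210°
  dir = (cos 210°, sin 210°) = (-0.8660, -0.5000); from cell (2,1)
  next x-line at t=0.5427, next y-line at t=0.8800; Δt_x=1.1547, Δt_y=2.0000
    x: enter (1,1) at t=0.5427
    y: enter (1,0) at t=0.8800 ← occupied
  → r_2 = 0.8800
beam 3: φ=45°, α=255°
  dir = (cos 255°, sin 255°) = (-0.2588, -0.9659); from cell (2,1)
  next x-line at t=1.8159, next y-line at t=0.4555; Δt_x=3.8637, Δt_y=1.0353
    y: enter (2,0) at t=0.4555 ← occupied
  → r_3 = 0.4555

ranges = [1.5219, 0.8800, 0.4555]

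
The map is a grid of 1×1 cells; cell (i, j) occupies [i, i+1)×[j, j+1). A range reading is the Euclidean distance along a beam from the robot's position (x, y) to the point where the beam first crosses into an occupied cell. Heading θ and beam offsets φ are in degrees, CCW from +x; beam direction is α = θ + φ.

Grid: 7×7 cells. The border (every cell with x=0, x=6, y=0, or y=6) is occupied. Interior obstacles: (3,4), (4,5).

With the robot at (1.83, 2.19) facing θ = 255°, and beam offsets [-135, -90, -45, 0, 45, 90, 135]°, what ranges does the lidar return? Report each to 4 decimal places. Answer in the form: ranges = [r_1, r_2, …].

ranges = [1.6600, 0.8593, 0.9584, 1.2320, 1.3741, 4.3171, 4.8151]

beam 1: φ=-135°, α=120°
  dir = (cos 120°, sin 120°) = (-0.5000, 0.8660); from cell (1,2)
  next x-line at t=1.6600, next y-line at t=0.9353; Δt_x=2.0000, Δt_y=1.1547
    y: enter (1,3) at t=0.9353
    x: enter (0,3) at t=1.6600 ← occupied
  → r_1 = 1.6600
beam 2: φ=-90°, α=165°
  dir = (cos 165°, sin 165°) = (-0.9659, 0.2588); from cell (1,2)
  next x-line at t=0.8593, next y-line at t=3.1296; Δt_x=1.0353, Δt_y=3.8637
    x: enter (0,2) at t=0.8593 ← occupied
  → r_2 = 0.8593
beam 3: φ=-45°, α=210°
  dir = (cos 210°, sin 210°) = (-0.8660, -0.5000); from cell (1,2)
  next x-line at t=0.9584, next y-line at t=0.3800; Δt_x=1.1547, Δt_y=2.0000
    y: enter (1,1) at t=0.3800
    x: enter (0,1) at t=0.9584 ← occupied
  → r_3 = 0.9584
beam 4: φ=0°, α=255°
  dir = (cos 255°, sin 255°) = (-0.2588, -0.9659); from cell (1,2)
  next x-line at t=3.2069, next y-line at t=0.1967; Δt_x=3.8637, Δt_y=1.0353
    y: enter (1,1) at t=0.1967
    y: enter (1,0) at t=1.2320 ← occupied
  → r_4 = 1.2320
beam 5: φ=45°, α=300°
  dir = (cos 300°, sin 300°) = (0.5000, -0.8660); from cell (1,2)
  next x-line at t=0.3400, next y-line at t=0.2194; Δt_x=2.0000, Δt_y=1.1547
    y: enter (1,1) at t=0.2194
    x: enter (2,1) at t=0.3400
    y: enter (2,0) at t=1.3741 ← occupied
  → r_5 = 1.3741
beam 6: φ=90°, α=345°
  dir = (cos 345°, sin 345°) = (0.9659, -0.2588); from cell (1,2)
  next x-line at t=0.1760, next y-line at t=0.7341; Δt_x=1.0353, Δt_y=3.8637
    x: enter (2,2) at t=0.1760
    y: enter (2,1) at t=0.7341
    x: enter (3,1) at t=1.2113
    x: enter (4,1) at t=2.2465
    x: enter (5,1) at t=3.2818
    x: enter (6,1) at t=4.3171 ← occupied
  → r_6 = 4.3171
beam 7: φ=135°, α=30°
  dir = (cos 30°, sin 30°) = (0.8660, 0.5000); from cell (1,2)
  next x-line at t=0.1963, next y-line at t=1.6200; Δt_x=1.1547, Δt_y=2.0000
    x: enter (2,2) at t=0.1963
    x: enter (3,2) at t=1.3510
    y: enter (3,3) at t=1.6200
    x: enter (4,3) at t=2.5057
    y: enter (4,4) at t=3.6200
    x: enter (5,4) at t=3.6604
    x: enter (6,4) at t=4.8151 ← occupied
  → r_7 = 4.8151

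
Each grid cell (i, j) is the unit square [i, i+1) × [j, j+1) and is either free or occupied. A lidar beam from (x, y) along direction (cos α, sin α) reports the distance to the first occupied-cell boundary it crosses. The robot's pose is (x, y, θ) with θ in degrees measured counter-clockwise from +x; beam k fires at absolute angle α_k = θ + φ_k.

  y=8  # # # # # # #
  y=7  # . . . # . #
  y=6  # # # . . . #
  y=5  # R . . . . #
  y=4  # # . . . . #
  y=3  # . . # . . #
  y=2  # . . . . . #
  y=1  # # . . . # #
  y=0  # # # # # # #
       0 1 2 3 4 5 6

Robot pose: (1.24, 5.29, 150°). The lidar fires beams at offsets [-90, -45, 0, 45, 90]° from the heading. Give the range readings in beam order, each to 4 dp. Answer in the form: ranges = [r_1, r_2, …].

beam 1: φ=-90°, α=60°
  d=(0.5000,0.8660)  start (1,5)  tX=1.5200 tY=0.8198  stride 1/|dx|=2.0000 1/|dy|=1.1547
    cross y-line → (1,6), t=0.8198 (wall)
  → r_1 = 0.8198
beam 2: φ=-45°, α=105°
  d=(-0.2588,0.9659)  start (1,5)  tX=0.9273 tY=0.7350  stride 1/|dx|=3.8637 1/|dy|=1.0353
    cross y-line → (1,6), t=0.7350 (wall)
  → r_2 = 0.7350
beam 3: φ=0°, α=150°
  d=(-0.8660,0.5000)  start (1,5)  tX=0.2771 tY=1.4200  stride 1/|dx|=1.1547 1/|dy|=2.0000
    cross x-line → (0,5), t=0.2771 (wall)
  → r_3 = 0.2771
beam 4: φ=45°, α=195°
  d=(-0.9659,-0.2588)  start (1,5)  tX=0.2485 tY=1.1205  stride 1/|dx|=1.0353 1/|dy|=3.8637
    cross x-line → (0,5), t=0.2485 (wall)
  → r_4 = 0.2485
beam 5: φ=90°, α=240°
  d=(-0.5000,-0.8660)  start (1,5)  tX=0.4800 tY=0.3349  stride 1/|dx|=2.0000 1/|dy|=1.1547
    cross y-line → (1,4), t=0.3349 (wall)
  → r_5 = 0.3349

ranges = [0.8198, 0.7350, 0.2771, 0.2485, 0.3349]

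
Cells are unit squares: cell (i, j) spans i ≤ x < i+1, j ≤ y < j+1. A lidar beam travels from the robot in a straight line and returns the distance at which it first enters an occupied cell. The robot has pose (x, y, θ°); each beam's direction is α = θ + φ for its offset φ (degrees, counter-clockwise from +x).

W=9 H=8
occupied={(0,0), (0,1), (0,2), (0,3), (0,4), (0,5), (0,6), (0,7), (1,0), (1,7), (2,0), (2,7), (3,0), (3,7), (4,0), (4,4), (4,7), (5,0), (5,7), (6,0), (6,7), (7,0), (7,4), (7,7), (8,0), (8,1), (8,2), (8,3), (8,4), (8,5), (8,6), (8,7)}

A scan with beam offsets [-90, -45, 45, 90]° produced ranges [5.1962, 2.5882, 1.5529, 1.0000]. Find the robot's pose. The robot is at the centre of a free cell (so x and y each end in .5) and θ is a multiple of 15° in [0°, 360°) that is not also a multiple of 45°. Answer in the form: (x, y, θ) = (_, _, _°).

(x, y, θ) = (1.5, 5.5, 30°)

The pose lattice has 40·16 = 640 candidates. Test each by forward raycasting.
  (6.5, 6.5, 195°): beam 1 = 0.5176 ≠ 5.1962 ✗
  (5.5, 5.5, 195°): beam 1 = 1.5529 ≠ 5.1962 ✗
  (4.5, 5.5, 165°): beam 1 = 1.5529 ≠ 5.1962 ✗
  …
  (1.5, 5.5, 30°): r_1=5.1962, r_2=2.5882, r_3=1.5529, r_4=1.0000 — all match ✓
Only this pose fits every beam.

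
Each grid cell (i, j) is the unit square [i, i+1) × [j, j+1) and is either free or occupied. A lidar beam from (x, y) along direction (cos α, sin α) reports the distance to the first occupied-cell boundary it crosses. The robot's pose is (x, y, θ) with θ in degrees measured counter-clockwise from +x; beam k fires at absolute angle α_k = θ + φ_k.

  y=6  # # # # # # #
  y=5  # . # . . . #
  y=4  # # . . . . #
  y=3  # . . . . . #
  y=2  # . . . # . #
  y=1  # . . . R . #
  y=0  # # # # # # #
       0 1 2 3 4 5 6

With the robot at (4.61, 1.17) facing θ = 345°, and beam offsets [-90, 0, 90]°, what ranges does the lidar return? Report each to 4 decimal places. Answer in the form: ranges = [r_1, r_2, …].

beam 1: φ=-90°, α=255°
  cosα=-0.2588 sinα=-0.9659 | (4,1) | tMaxX 2.3569 tMaxY 0.1760 | tΔX 3.8637 tΔY 1.0353
    t=0.1760 [y] (4,0) — stop
  → r_1 = 0.1760
beam 2: φ=0°, α=345°
  cosα=0.9659 sinα=-0.2588 | (4,1) | tMaxX 0.4038 tMaxY 0.6568 | tΔX 1.0353 tΔY 3.8637
    t=0.4038 [x] (5,1)
    t=0.6568 [y] (5,0) — stop
  → r_2 = 0.6568
beam 3: φ=90°, α=75°
  cosα=0.2588 sinα=0.9659 | (4,1) | tMaxX 1.5068 tMaxY 0.8593 | tΔX 3.8637 tΔY 1.0353
    t=0.8593 [y] (4,2) — stop
  → r_3 = 0.8593

ranges = [0.1760, 0.6568, 0.8593]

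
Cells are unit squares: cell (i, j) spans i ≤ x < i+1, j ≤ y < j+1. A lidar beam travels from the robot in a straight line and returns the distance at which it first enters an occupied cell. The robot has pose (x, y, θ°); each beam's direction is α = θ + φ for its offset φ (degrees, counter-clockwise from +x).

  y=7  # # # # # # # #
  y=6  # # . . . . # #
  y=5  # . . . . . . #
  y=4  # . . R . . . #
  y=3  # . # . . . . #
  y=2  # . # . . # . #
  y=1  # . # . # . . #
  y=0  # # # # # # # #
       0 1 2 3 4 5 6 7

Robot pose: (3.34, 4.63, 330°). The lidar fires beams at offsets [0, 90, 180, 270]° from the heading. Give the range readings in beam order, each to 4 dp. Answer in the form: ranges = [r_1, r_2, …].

ranges = [4.2262, 2.7366, 2.7020, 0.7275]

beam 1: φ=0°, α=330°
  direction (0.8660, -0.5000); cell (3,4); t to first gridline: x 0.7621, y 1.2600 (then +1.1547 / +2.0000)
    (4,4) via x @ 0.7621
    (4,3) via y @ 1.2600
    (5,3) via x @ 1.9168
    (6,3) via x @ 3.0715
    (6,2) via y @ 3.2600
    (7,2) via x @ 4.2262  # hit
  → r_1 = 4.2262
beam 2: φ=90°, α=60°
  direction (0.5000, 0.8660); cell (3,4); t to first gridline: x 1.3200, y 0.4272 (then +2.0000 / +1.1547)
    (3,5) via y @ 0.4272
    (4,5) via x @ 1.3200
    (4,6) via y @ 1.5819
    (4,7) via y @ 2.7366  # hit
  → r_2 = 2.7366
beam 3: φ=180°, α=150°
  direction (-0.8660, 0.5000); cell (3,4); t to first gridline: x 0.3926, y 0.7400 (then +1.1547 / +2.0000)
    (2,4) via x @ 0.3926
    (2,5) via y @ 0.7400
    (1,5) via x @ 1.5473
    (0,5) via x @ 2.7020  # hit
  → r_3 = 2.7020
beam 4: φ=270°, α=240°
  direction (-0.5000, -0.8660); cell (3,4); t to first gridline: x 0.6800, y 0.7275 (then +2.0000 / +1.1547)
    (2,4) via x @ 0.6800
    (2,3) via y @ 0.7275  # hit
  → r_4 = 0.7275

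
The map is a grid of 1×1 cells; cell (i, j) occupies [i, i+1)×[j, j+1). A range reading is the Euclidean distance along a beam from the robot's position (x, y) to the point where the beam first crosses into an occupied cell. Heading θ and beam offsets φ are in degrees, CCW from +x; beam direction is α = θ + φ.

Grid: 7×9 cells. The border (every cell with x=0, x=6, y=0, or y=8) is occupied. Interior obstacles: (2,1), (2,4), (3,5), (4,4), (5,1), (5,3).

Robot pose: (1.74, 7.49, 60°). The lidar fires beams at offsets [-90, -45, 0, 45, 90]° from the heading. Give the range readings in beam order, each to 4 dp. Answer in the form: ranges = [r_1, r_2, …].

ranges = [4.9190, 1.9705, 0.5889, 0.5280, 0.8545]

beam 1: φ=-90°, α=330°
  direction (0.8660, -0.5000); cell (1,7); t to first gridline: x 0.3002, y 0.9800 (then +1.1547 / +2.0000)
    (2,7) via x @ 0.3002
    (2,6) via y @ 0.9800
    (3,6) via x @ 1.4549
    (4,6) via x @ 2.6096
    (4,5) via y @ 2.9800
    (5,5) via x @ 3.7643
    (6,5) via x @ 4.9190  # hit
  → r_1 = 4.9190
beam 2: φ=-45°, α=15°
  direction (0.9659, 0.2588); cell (1,7); t to first gridline: x 0.2692, y 1.9705 (then +1.0353 / +3.8637)
    (2,7) via x @ 0.2692
    (3,7) via x @ 1.3044
    (3,8) via y @ 1.9705  # hit
  → r_2 = 1.9705
beam 3: φ=0°, α=60°
  direction (0.5000, 0.8660); cell (1,7); t to first gridline: x 0.5200, y 0.5889 (then +2.0000 / +1.1547)
    (2,7) via x @ 0.5200
    (2,8) via y @ 0.5889  # hit
  → r_3 = 0.5889
beam 4: φ=45°, α=105°
  direction (-0.2588, 0.9659); cell (1,7); t to first gridline: x 2.8591, y 0.5280 (then +3.8637 / +1.0353)
    (1,8) via y @ 0.5280  # hit
  → r_4 = 0.5280
beam 5: φ=90°, α=150°
  direction (-0.8660, 0.5000); cell (1,7); t to first gridline: x 0.8545, y 1.0200 (then +1.1547 / +2.0000)
    (0,7) via x @ 0.8545  # hit
  → r_5 = 0.8545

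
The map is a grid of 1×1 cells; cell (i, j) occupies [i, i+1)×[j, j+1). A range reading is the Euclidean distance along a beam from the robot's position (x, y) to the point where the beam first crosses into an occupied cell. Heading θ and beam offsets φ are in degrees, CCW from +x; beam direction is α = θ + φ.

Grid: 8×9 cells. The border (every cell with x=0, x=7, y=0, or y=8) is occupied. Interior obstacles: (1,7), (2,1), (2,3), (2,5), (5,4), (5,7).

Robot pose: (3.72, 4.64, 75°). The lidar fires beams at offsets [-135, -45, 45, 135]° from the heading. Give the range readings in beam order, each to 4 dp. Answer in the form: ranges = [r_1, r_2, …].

beam 1: φ=-135°, α=300°
  cosα=0.5000 sinα=-0.8660 | (3,4) | tMaxX 0.5600 tMaxY 0.7390 | tΔX 2.0000 tΔY 1.1547
    t=0.5600 [x] (4,4)
    t=0.7390 [y] (4,3)
    t=1.8937 [y] (4,2)
    t=2.5600 [x] (5,2)
    t=3.0484 [y] (5,1)
    t=4.2031 [y] (5,0) — stop
  → r_1 = 4.2031
beam 2: φ=-45°, α=30°
  cosα=0.8660 sinα=0.5000 | (3,4) | tMaxX 0.3233 tMaxY 0.7200 | tΔX 1.1547 tΔY 2.0000
    t=0.3233 [x] (4,4)
    t=0.7200 [y] (4,5)
    t=1.4780 [x] (5,5)
    t=2.6327 [x] (6,5)
    t=2.7200 [y] (6,6)
    t=3.7874 [x] (7,6) — stop
  → r_2 = 3.7874
beam 3: φ=45°, α=120°
  cosα=-0.5000 sinα=0.8660 | (3,4) | tMaxX 1.4400 tMaxY 0.4157 | tΔX 2.0000 tΔY 1.1547
    t=0.4157 [y] (3,5)
    t=1.4400 [x] (2,5) — stop
  → r_3 = 1.4400
beam 4: φ=135°, α=210°
  cosα=-0.8660 sinα=-0.5000 | (3,4) | tMaxX 0.8314 tMaxY 1.2800 | tΔX 1.1547 tΔY 2.0000
    t=0.8314 [x] (2,4)
    t=1.2800 [y] (2,3) — stop
  → r_4 = 1.2800

ranges = [4.2031, 3.7874, 1.4400, 1.2800]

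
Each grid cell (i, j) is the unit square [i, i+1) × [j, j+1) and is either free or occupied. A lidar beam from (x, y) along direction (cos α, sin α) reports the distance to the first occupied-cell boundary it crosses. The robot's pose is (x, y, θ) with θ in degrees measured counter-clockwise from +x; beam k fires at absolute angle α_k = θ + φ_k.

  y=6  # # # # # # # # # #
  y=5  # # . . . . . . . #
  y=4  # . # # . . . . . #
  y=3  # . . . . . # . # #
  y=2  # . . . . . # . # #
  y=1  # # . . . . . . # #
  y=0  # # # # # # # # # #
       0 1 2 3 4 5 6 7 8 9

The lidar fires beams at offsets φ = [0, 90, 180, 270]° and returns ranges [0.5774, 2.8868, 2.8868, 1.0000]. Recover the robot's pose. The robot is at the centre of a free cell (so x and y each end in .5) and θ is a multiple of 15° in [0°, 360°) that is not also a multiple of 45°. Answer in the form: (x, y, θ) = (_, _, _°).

The pose lattice has 31·16 = 496 candidates. Test each by forward raycasting.
  (5.5, 2.5, 255°): beam 1 = 1.5529 ≠ 0.5774 ✗
  (7.5, 4.5, 345°): beam 1 = 1.5529 ≠ 0.5774 ✗
  (2.5, 5.5, 240°): beam 2 = 1.0000 ≠ 2.8868 ✗
  …
  (3.5, 1.5, 300°): r_1=0.5774, r_2=2.8868, r_3=2.8868, r_4=1.0000 — all match ✓
Only this pose fits every beam.

(x, y, θ) = (3.5, 1.5, 300°)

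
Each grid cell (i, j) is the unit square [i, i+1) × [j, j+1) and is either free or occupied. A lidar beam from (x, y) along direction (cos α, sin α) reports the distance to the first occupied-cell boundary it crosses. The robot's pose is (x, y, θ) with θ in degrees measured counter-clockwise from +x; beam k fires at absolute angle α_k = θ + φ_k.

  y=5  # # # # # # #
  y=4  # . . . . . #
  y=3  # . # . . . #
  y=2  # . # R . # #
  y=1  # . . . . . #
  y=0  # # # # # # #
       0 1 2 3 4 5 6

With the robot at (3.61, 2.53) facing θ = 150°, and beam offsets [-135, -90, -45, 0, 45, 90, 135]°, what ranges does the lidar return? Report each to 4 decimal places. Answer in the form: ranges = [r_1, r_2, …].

beam 1: φ=-135°, α=15°
  dir = (cos 15°, sin 15°) = (0.9659, 0.2588); from cell (3,2)
  next x-line at t=0.4038, next y-line at t=1.8159; Δt_x=1.0353, Δt_y=3.8637
    x: enter (4,2) at t=0.4038
    x: enter (5,2) at t=1.4390 ← occupied
  → r_1 = 1.4390
beam 2: φ=-90°, α=60°
  dir = (cos 60°, sin 60°) = (0.5000, 0.8660); from cell (3,2)
  next x-line at t=0.7800, next y-line at t=0.5427; Δt_x=2.0000, Δt_y=1.1547
    y: enter (3,3) at t=0.5427
    x: enter (4,3) at t=0.7800
    y: enter (4,4) at t=1.6974
    x: enter (5,4) at t=2.7800
    y: enter (5,5) at t=2.8521 ← occupied
  → r_2 = 2.8521
beam 3: φ=-45°, α=105°
  dir = (cos 105°, sin 105°) = (-0.2588, 0.9659); from cell (3,2)
  next x-line at t=2.3569, next y-line at t=0.4866; Δt_x=3.8637, Δt_y=1.0353
    y: enter (3,3) at t=0.4866
    y: enter (3,4) at t=1.5219
    x: enter (2,4) at t=2.3569
    y: enter (2,5) at t=2.5571 ← occupied
  → r_3 = 2.5571
beam 4: φ=0°, α=150°
  dir = (cos 150°, sin 150°) = (-0.8660, 0.5000); from cell (3,2)
  next x-line at t=0.7044, next y-line at t=0.9400; Δt_x=1.1547, Δt_y=2.0000
    x: enter (2,2) at t=0.7044 ← occupied
  → r_4 = 0.7044
beam 5: φ=45°, α=195°
  dir = (cos 195°, sin 195°) = (-0.9659, -0.2588); from cell (3,2)
  next x-line at t=0.6315, next y-line at t=2.0478; Δt_x=1.0353, Δt_y=3.8637
    x: enter (2,2) at t=0.6315 ← occupied
  → r_5 = 0.6315
beam 6: φ=90°, α=240°
  dir = (cos 240°, sin 240°) = (-0.5000, -0.8660); from cell (3,2)
  next x-line at t=1.2200, next y-line at t=0.6120; Δt_x=2.0000, Δt_y=1.1547
    y: enter (3,1) at t=0.6120
    x: enter (2,1) at t=1.2200
    y: enter (2,0) at t=1.7667 ← occupied
  → r_6 = 1.7667
beam 7: φ=135°, α=285°
  dir = (cos 285°, sin 285°) = (0.2588, -0.9659); from cell (3,2)
  next x-line at t=1.5068, next y-line at t=0.5487; Δt_x=3.8637, Δt_y=1.0353
    y: enter (3,1) at t=0.5487
    x: enter (4,1) at t=1.5068
    y: enter (4,0) at t=1.5840 ← occupied
  → r_7 = 1.5840

ranges = [1.4390, 2.8521, 2.5571, 0.7044, 0.6315, 1.7667, 1.5840]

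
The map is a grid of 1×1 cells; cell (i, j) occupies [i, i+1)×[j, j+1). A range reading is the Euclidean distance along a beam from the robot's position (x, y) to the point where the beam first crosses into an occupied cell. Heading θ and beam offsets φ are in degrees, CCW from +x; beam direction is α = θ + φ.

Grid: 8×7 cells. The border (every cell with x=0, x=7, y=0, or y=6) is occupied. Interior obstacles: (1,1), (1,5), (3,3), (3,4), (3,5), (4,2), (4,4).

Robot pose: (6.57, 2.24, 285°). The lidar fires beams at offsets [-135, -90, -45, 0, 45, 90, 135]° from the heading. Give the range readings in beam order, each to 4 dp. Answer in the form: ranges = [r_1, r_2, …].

ranges = [2.9676, 4.7312, 1.4318, 1.2837, 0.4965, 0.4452, 0.8600]

beam 1: φ=-135°, α=150°
  cosα=-0.8660 sinα=0.5000 | (6,2) | tMaxX 0.6582 tMaxY 1.5200 | tΔX 1.1547 tΔY 2.0000
    t=0.6582 [x] (5,2)
    t=1.5200 [y] (5,3)
    t=1.8129 [x] (4,3)
    t=2.9676 [x] (3,3) — stop
  → r_1 = 2.9676
beam 2: φ=-90°, α=195°
  cosα=-0.9659 sinα=-0.2588 | (6,2) | tMaxX 0.5901 tMaxY 0.9273 | tΔX 1.0353 tΔY 3.8637
    t=0.5901 [x] (5,2)
    t=0.9273 [y] (5,1)
    t=1.6254 [x] (4,1)
    t=2.6607 [x] (3,1)
    t=3.6959 [x] (2,1)
    t=4.7312 [x] (1,1) — stop
  → r_2 = 4.7312
beam 3: φ=-45°, α=240°
  cosα=-0.5000 sinα=-0.8660 | (6,2) | tMaxX 1.1400 tMaxY 0.2771 | tΔX 2.0000 tΔY 1.1547
    t=0.2771 [y] (6,1)
    t=1.1400 [x] (5,1)
    t=1.4318 [y] (5,0) — stop
  → r_3 = 1.4318
beam 4: φ=0°, α=285°
  cosα=0.2588 sinα=-0.9659 | (6,2) | tMaxX 1.6614 tMaxY 0.2485 | tΔX 3.8637 tΔY 1.0353
    t=0.2485 [y] (6,1)
    t=1.2837 [y] (6,0) — stop
  → r_4 = 1.2837
beam 5: φ=45°, α=330°
  cosα=0.8660 sinα=-0.5000 | (6,2) | tMaxX 0.4965 tMaxY 0.4800 | tΔX 1.1547 tΔY 2.0000
    t=0.4800 [y] (6,1)
    t=0.4965 [x] (7,1) — stop
  → r_5 = 0.4965
beam 6: φ=90°, α=15°
  cosα=0.9659 sinα=0.2588 | (6,2) | tMaxX 0.4452 tMaxY 2.9364 | tΔX 1.0353 tΔY 3.8637
    t=0.4452 [x] (7,2) — stop
  → r_6 = 0.4452
beam 7: φ=135°, α=60°
  cosα=0.5000 sinα=0.8660 | (6,2) | tMaxX 0.8600 tMaxY 0.8776 | tΔX 2.0000 tΔY 1.1547
    t=0.8600 [x] (7,2) — stop
  → r_7 = 0.8600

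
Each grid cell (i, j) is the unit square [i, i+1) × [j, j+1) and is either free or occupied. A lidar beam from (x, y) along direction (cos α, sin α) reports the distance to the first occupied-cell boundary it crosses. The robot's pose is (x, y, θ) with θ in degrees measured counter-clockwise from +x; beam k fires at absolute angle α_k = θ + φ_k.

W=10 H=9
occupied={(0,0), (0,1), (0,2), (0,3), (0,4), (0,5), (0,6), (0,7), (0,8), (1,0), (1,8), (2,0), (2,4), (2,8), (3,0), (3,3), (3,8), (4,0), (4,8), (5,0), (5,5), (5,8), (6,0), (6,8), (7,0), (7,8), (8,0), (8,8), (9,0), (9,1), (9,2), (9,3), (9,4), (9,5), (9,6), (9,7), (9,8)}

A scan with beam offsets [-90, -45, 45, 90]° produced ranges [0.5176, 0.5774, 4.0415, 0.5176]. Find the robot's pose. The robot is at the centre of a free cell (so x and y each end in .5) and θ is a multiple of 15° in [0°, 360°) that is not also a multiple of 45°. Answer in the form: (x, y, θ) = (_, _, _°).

(x, y, θ) = (1.5, 4.5, 255°)

The pose lattice has 53·16 = 848 candidates. Test each by forward raycasting.
  (6.5, 1.5, 330°): beam 1 = 0.5774 ≠ 0.5176 ✗
  (6.5, 7.5, 105°): beam 1 = 1.9319 ≠ 0.5176 ✗
  (4.5, 6.5, 330°): beam 1 = 2.8868 ≠ 0.5176 ✗
  (5.5, 1.5, 150°): beam 1 = 7.0000 ≠ 0.5176 ✗
  (1.5, 7.5, 210°): beam 1 = 0.5774 ≠ 0.5176 ✗
  …
  (1.5, 4.5, 255°): r_1=0.5176, r_2=0.5774, r_3=4.0415, r_4=0.5176 — all match ✓
No second candidate reproduces the full scan.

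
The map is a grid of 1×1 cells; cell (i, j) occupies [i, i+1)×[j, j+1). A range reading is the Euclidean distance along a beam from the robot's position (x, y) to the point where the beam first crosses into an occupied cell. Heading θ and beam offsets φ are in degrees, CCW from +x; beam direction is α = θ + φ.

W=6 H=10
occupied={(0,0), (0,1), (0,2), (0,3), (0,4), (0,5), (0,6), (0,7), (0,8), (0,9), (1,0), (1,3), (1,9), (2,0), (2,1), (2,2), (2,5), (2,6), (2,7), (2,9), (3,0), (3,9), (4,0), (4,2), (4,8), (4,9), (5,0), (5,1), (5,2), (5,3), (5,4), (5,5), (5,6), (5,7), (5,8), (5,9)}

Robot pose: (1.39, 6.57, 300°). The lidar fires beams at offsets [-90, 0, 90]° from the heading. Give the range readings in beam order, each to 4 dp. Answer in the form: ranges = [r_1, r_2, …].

ranges = [0.4503, 1.2200, 0.7044]

beam 1: φ=-90°, α=210°
  d=(-0.8660,-0.5000)  start (1,6)  tX=0.4503 tY=1.1400  stride 1/|dx|=1.1547 1/|dy|=2.0000
    cross x-line → (0,6), t=0.4503 (wall)
  → r_1 = 0.4503
beam 2: φ=0°, α=300°
  d=(0.5000,-0.8660)  start (1,6)  tX=1.2200 tY=0.6582  stride 1/|dx|=2.0000 1/|dy|=1.1547
    cross y-line → (1,5), t=0.6582
    cross x-line → (2,5), t=1.2200 (wall)
  → r_2 = 1.2200
beam 3: φ=90°, α=30°
  d=(0.8660,0.5000)  start (1,6)  tX=0.7044 tY=0.8600  stride 1/|dx|=1.1547 1/|dy|=2.0000
    cross x-line → (2,6), t=0.7044 (wall)
  → r_3 = 0.7044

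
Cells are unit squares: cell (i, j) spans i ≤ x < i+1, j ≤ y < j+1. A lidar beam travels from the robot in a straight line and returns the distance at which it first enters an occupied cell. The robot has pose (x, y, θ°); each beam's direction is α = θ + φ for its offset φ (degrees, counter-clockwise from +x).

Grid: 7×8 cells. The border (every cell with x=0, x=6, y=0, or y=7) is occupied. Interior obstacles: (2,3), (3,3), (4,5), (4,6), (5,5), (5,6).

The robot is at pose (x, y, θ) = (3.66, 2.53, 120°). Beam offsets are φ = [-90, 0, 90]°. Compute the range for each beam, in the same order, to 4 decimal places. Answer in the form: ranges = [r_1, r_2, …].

ranges = [2.7020, 0.5427, 3.0600]

beam 1: φ=-90°, α=30°
  d=(0.8660,0.5000)  start (3,2)  tX=0.3926 tY=0.9400  stride 1/|dx|=1.1547 1/|dy|=2.0000
    cross x-line → (4,2), t=0.3926
    cross y-line → (4,3), t=0.9400
    cross x-line → (5,3), t=1.5473
    cross x-line → (6,3), t=2.7020 (wall)
  → r_1 = 2.7020
beam 2: φ=0°, α=120°
  d=(-0.5000,0.8660)  start (3,2)  tX=1.3200 tY=0.5427  stride 1/|dx|=2.0000 1/|dy|=1.1547
    cross y-line → (3,3), t=0.5427 (wall)
  → r_2 = 0.5427
beam 3: φ=90°, α=210°
  d=(-0.8660,-0.5000)  start (3,2)  tX=0.7621 tY=1.0600  stride 1/|dx|=1.1547 1/|dy|=2.0000
    cross x-line → (2,2), t=0.7621
    cross y-line → (2,1), t=1.0600
    cross x-line → (1,1), t=1.9168
    cross y-line → (1,0), t=3.0600 (wall)
  → r_3 = 3.0600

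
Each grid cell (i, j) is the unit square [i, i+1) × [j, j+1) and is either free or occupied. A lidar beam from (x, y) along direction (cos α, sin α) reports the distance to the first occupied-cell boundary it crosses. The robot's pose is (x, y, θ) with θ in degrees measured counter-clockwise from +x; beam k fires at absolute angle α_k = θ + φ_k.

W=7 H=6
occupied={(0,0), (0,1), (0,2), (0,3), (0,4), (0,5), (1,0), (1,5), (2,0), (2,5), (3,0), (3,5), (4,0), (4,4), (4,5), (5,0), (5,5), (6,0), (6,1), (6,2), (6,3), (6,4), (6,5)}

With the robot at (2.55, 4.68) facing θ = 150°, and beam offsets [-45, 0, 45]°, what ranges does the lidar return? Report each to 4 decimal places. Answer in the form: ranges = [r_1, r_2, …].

ranges = [0.3313, 0.6400, 1.6047]

beam 1: φ=-45°, α=105°
  cosα=-0.2588 sinα=0.9659 | (2,4) | tMaxX 2.1250 tMaxY 0.3313 | tΔX 3.8637 tΔY 1.0353
    t=0.3313 [y] (2,5) — stop
  → r_1 = 0.3313
beam 2: φ=0°, α=150°
  cosα=-0.8660 sinα=0.5000 | (2,4) | tMaxX 0.6351 tMaxY 0.6400 | tΔX 1.1547 tΔY 2.0000
    t=0.6351 [x] (1,4)
    t=0.6400 [y] (1,5) — stop
  → r_2 = 0.6400
beam 3: φ=45°, α=195°
  cosα=-0.9659 sinα=-0.2588 | (2,4) | tMaxX 0.5694 tMaxY 2.6273 | tΔX 1.0353 tΔY 3.8637
    t=0.5694 [x] (1,4)
    t=1.6047 [x] (0,4) — stop
  → r_3 = 1.6047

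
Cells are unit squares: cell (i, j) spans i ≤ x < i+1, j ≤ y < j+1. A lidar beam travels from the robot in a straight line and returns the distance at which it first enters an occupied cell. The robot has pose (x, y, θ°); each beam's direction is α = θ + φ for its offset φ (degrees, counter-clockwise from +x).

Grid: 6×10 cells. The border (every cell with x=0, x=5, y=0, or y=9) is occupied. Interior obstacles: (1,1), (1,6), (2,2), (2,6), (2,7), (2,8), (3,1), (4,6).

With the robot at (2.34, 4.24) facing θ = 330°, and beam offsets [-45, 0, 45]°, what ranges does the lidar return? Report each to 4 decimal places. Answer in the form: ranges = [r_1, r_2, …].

beam 1: φ=-45°, α=285°
  cosα=0.2588 sinα=-0.9659 | (2,4) | tMaxX 2.5500 tMaxY 0.2485 | tΔX 3.8637 tΔY 1.0353
    t=0.2485 [y] (2,3)
    t=1.2837 [y] (2,2) — stop
  → r_1 = 1.2837
beam 2: φ=0°, α=330°
  cosα=0.8660 sinα=-0.5000 | (2,4) | tMaxX 0.7621 tMaxY 0.4800 | tΔX 1.1547 tΔY 2.0000
    t=0.4800 [y] (2,3)
    t=0.7621 [x] (3,3)
    t=1.9168 [x] (4,3)
    t=2.4800 [y] (4,2)
    t=3.0715 [x] (5,2) — stop
  → r_2 = 3.0715
beam 3: φ=45°, α=15°
  cosα=0.9659 sinα=0.2588 | (2,4) | tMaxX 0.6833 tMaxY 2.9364 | tΔX 1.0353 tΔY 3.8637
    t=0.6833 [x] (3,4)
    t=1.7186 [x] (4,4)
    t=2.7538 [x] (5,4) — stop
  → r_3 = 2.7538

ranges = [1.2837, 3.0715, 2.7538]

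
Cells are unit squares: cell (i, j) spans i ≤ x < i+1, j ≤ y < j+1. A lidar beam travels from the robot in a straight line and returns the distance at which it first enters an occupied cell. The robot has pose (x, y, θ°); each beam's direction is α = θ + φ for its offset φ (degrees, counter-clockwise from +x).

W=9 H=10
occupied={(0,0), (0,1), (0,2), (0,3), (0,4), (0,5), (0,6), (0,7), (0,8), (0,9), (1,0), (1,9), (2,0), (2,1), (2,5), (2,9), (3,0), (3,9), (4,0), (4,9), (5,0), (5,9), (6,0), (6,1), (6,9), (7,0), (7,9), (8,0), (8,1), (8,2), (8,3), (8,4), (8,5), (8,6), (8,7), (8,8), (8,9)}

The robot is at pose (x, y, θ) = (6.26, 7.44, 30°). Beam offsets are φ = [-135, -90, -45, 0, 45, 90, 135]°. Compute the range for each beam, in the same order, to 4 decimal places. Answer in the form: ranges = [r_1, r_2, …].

beam 1: φ=-135°, α=255°
  d=(-0.2588,-0.9659)  start (6,7)  tX=1.0046 tY=0.4555  stride 1/|dx|=3.8637 1/|dy|=1.0353
    cross y-line → (6,6), t=0.4555
    cross x-line → (5,6), t=1.0046
    cross y-line → (5,5), t=1.4908
    cross y-line → (5,4), t=2.5261
    cross y-line → (5,3), t=3.5614
    cross y-line → (5,2), t=4.5966
    cross x-line → (4,2), t=4.8683
    cross y-line → (4,1), t=5.6319
    cross y-line → (4,0), t=6.6672 (wall)
  → r_1 = 6.6672
beam 2: φ=-90°, α=300°
  d=(0.5000,-0.8660)  start (6,7)  tX=1.4800 tY=0.5081  stride 1/|dx|=2.0000 1/|dy|=1.1547
    cross y-line → (6,6), t=0.5081
    cross x-line → (7,6), t=1.4800
    cross y-line → (7,5), t=1.6628
    cross y-line → (7,4), t=2.8175
    cross x-line → (8,4), t=3.4800 (wall)
  → r_2 = 3.4800
beam 3: φ=-45°, α=345°
  d=(0.9659,-0.2588)  start (6,7)  tX=0.7661 tY=1.7000  stride 1/|dx|=1.0353 1/|dy|=3.8637
    cross x-line → (7,7), t=0.7661
    cross y-line → (7,6), t=1.7000
    cross x-line → (8,6), t=1.8014 (wall)
  → r_3 = 1.8014
beam 4: φ=0°, α=30°
  d=(0.8660,0.5000)  start (6,7)  tX=0.8545 tY=1.1200  stride 1/|dx|=1.1547 1/|dy|=2.0000
    cross x-line → (7,7), t=0.8545
    cross y-line → (7,8), t=1.1200
    cross x-line → (8,8), t=2.0092 (wall)
  → r_4 = 2.0092
beam 5: φ=45°, α=75°
  d=(0.2588,0.9659)  start (6,7)  tX=2.8591 tY=0.5798  stride 1/|dx|=3.8637 1/|dy|=1.0353
    cross y-line → (6,8), t=0.5798
    cross y-line → (6,9), t=1.6150 (wall)
  → r_5 = 1.6150
beam 6: φ=90°, α=120°
  d=(-0.5000,0.8660)  start (6,7)  tX=0.5200 tY=0.6466  stride 1/|dx|=2.0000 1/|dy|=1.1547
    cross x-line → (5,7), t=0.5200
    cross y-line → (5,8), t=0.6466
    cross y-line → (5,9), t=1.8013 (wall)
  → r_6 = 1.8013
beam 7: φ=135°, α=165°
  d=(-0.9659,0.2588)  start (6,7)  tX=0.2692 tY=2.1637  stride 1/|dx|=1.0353 1/|dy|=3.8637
    cross x-line → (5,7), t=0.2692
    cross x-line → (4,7), t=1.3044
    cross y-line → (4,8), t=2.1637
    cross x-line → (3,8), t=2.3397
    cross x-line → (2,8), t=3.3750
    cross x-line → (1,8), t=4.4103
    cross x-line → (0,8), t=5.4456 (wall)
  → r_7 = 5.4456

ranges = [6.6672, 3.4800, 1.8014, 2.0092, 1.6150, 1.8013, 5.4456]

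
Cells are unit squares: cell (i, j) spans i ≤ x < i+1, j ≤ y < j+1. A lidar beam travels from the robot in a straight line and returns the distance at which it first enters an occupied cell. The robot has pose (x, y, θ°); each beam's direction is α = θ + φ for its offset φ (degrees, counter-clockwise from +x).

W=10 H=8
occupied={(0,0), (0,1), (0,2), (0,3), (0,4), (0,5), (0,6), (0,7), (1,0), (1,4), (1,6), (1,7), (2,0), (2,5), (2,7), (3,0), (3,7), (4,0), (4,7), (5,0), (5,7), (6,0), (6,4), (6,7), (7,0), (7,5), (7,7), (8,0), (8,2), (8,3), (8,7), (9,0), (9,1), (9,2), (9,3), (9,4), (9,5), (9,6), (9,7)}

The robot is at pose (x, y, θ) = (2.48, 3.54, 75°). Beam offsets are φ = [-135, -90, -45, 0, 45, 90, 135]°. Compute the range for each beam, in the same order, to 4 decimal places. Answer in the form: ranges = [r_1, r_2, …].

ranges = [2.9329, 5.7147, 6.9200, 1.5115, 0.9600, 1.5322, 1.7090]

beam 1: φ=-135°, α=300°
  d=(0.5000,-0.8660)  start (2,3)  tX=1.0400 tY=0.6235  stride 1/|dx|=2.0000 1/|dy|=1.1547
    cross y-line → (2,2), t=0.6235
    cross x-line → (3,2), t=1.0400
    cross y-line → (3,1), t=1.7782
    cross y-line → (3,0), t=2.9329 (wall)
  → r_1 = 2.9329
beam 2: φ=-90°, α=345°
  d=(0.9659,-0.2588)  start (2,3)  tX=0.5383 tY=2.0864  stride 1/|dx|=1.0353 1/|dy|=3.8637
    cross x-line → (3,3), t=0.5383
    cross x-line → (4,3), t=1.5736
    cross y-line → (4,2), t=2.0864
    cross x-line → (5,2), t=2.6089
    cross x-line → (6,2), t=3.6442
    cross x-line → (7,2), t=4.6794
    cross x-line → (8,2), t=5.7147 (wall)
  → r_2 = 5.7147
beam 3: φ=-45°, α=30°
  d=(0.8660,0.5000)  start (2,3)  tX=0.6004 tY=0.9200  stride 1/|dx|=1.1547 1/|dy|=2.0000
    cross x-line → (3,3), t=0.6004
    cross y-line → (3,4), t=0.9200
    cross x-line → (4,4), t=1.7551
    cross x-line → (5,4), t=2.9098
    cross y-line → (5,5), t=2.9200
    cross x-line → (6,5), t=4.0645
    cross y-line → (6,6), t=4.9200
    cross x-line → (7,6), t=5.2192
    cross x-line → (8,6), t=6.3739
    cross y-line → (8,7), t=6.9200 (wall)
  → r_3 = 6.9200
beam 4: φ=0°, α=75°
  d=(0.2588,0.9659)  start (2,3)  tX=2.0091 tY=0.4762  stride 1/|dx|=3.8637 1/|dy|=1.0353
    cross y-line → (2,4), t=0.4762
    cross y-line → (2,5), t=1.5115 (wall)
  → r_4 = 1.5115
beam 5: φ=45°, α=120°
  d=(-0.5000,0.8660)  start (2,3)  tX=0.9600 tY=0.5312  stride 1/|dx|=2.0000 1/|dy|=1.1547
    cross y-line → (2,4), t=0.5312
    cross x-line → (1,4), t=0.9600 (wall)
  → r_5 = 0.9600
beam 6: φ=90°, α=165°
  d=(-0.9659,0.2588)  start (2,3)  tX=0.4969 tY=1.7773  stride 1/|dx|=1.0353 1/|dy|=3.8637
    cross x-line → (1,3), t=0.4969
    cross x-line → (0,3), t=1.5322 (wall)
  → r_6 = 1.5322
beam 7: φ=135°, α=210°
  d=(-0.8660,-0.5000)  start (2,3)  tX=0.5543 tY=1.0800  stride 1/|dx|=1.1547 1/|dy|=2.0000
    cross x-line → (1,3), t=0.5543
    cross y-line → (1,2), t=1.0800
    cross x-line → (0,2), t=1.7090 (wall)
  → r_7 = 1.7090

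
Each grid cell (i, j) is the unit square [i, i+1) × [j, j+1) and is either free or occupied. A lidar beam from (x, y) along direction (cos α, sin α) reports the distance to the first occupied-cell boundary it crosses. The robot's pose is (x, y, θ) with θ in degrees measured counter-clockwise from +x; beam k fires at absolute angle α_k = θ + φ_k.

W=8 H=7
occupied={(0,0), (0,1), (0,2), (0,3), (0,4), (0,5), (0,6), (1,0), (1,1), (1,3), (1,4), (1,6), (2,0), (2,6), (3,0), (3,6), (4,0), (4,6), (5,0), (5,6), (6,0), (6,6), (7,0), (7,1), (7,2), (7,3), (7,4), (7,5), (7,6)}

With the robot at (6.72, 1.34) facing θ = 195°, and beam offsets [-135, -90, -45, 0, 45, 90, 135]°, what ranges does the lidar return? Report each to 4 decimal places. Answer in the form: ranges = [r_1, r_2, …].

ranges = [0.5600, 4.8244, 5.4502, 1.3137, 0.3926, 0.3520, 0.3233]

beam 1: φ=-135°, α=60°
  d=(0.5000,0.8660)  start (6,1)  tX=0.5600 tY=0.7621  stride 1/|dx|=2.0000 1/|dy|=1.1547
    cross x-line → (7,1), t=0.5600 (wall)
  → r_1 = 0.5600
beam 2: φ=-90°, α=105°
  d=(-0.2588,0.9659)  start (6,1)  tX=2.7819 tY=0.6833  stride 1/|dx|=3.8637 1/|dy|=1.0353
    cross y-line → (6,2), t=0.6833
    cross y-line → (6,3), t=1.7186
    cross y-line → (6,4), t=2.7538
    cross x-line → (5,4), t=2.7819
    cross y-line → (5,5), t=3.7891
    cross y-line → (5,6), t=4.8244 (wall)
  → r_2 = 4.8244
beam 3: φ=-45°, α=150°
  d=(-0.8660,0.5000)  start (6,1)  tX=0.8314 tY=1.3200  stride 1/|dx|=1.1547 1/|dy|=2.0000
    cross x-line → (5,1), t=0.8314
    cross y-line → (5,2), t=1.3200
    cross x-line → (4,2), t=1.9861
    cross x-line → (3,2), t=3.1408
    cross y-line → (3,3), t=3.3200
    cross x-line → (2,3), t=4.2955
    cross y-line → (2,4), t=5.3200
    cross x-line → (1,4), t=5.4502 (wall)
  → r_3 = 5.4502
beam 4: φ=0°, α=195°
  d=(-0.9659,-0.2588)  start (6,1)  tX=0.7454 tY=1.3137  stride 1/|dx|=1.0353 1/|dy|=3.8637
    cross x-line → (5,1), t=0.7454
    cross y-line → (5,0), t=1.3137 (wall)
  → r_4 = 1.3137
beam 5: φ=45°, α=240°
  d=(-0.5000,-0.8660)  start (6,1)  tX=1.4400 tY=0.3926  stride 1/|dx|=2.0000 1/|dy|=1.1547
    cross y-line → (6,0), t=0.3926 (wall)
  → r_5 = 0.3926
beam 6: φ=90°, α=285°
  d=(0.2588,-0.9659)  start (6,1)  tX=1.0818 tY=0.3520  stride 1/|dx|=3.8637 1/|dy|=1.0353
    cross y-line → (6,0), t=0.3520 (wall)
  → r_6 = 0.3520
beam 7: φ=135°, α=330°
  d=(0.8660,-0.5000)  start (6,1)  tX=0.3233 tY=0.6800  stride 1/|dx|=1.1547 1/|dy|=2.0000
    cross x-line → (7,1), t=0.3233 (wall)
  → r_7 = 0.3233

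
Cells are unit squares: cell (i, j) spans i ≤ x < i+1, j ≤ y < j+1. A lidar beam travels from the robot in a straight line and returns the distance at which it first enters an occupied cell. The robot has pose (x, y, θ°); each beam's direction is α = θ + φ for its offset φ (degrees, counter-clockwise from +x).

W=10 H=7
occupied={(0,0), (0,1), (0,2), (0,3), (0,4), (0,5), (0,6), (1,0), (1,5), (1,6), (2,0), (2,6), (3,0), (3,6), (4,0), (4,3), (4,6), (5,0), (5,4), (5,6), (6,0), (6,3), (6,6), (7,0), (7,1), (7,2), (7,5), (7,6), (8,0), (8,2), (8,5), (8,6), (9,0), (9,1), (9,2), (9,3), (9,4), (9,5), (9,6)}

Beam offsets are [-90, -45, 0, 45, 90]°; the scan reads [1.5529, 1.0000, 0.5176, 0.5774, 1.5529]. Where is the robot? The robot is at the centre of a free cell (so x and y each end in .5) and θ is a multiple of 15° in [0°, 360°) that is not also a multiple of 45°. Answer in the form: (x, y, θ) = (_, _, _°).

Enumerate (i+0.5, j+0.5, θ) over the 31 free cells and 16 admissible headings. For each, cast all 5 beams and compare to the given ranges.
  (6.5, 1.5, 210°): beam 1 = 2.8868 ≠ 1.5529 ✗
  (2.5, 4.5, 240°): beam 1 = 1.0000 ≠ 1.5529 ✗
  (3.5, 2.5, 60°): beam 1 = 3.0000 ≠ 1.5529 ✗
  …
  (7.5, 4.5, 75°): r_1=1.5529, r_2=1.0000, r_3=0.5176, r_4=0.5774, r_5=1.5529 — all match ✓
No second candidate reproduces the full scan.

(x, y, θ) = (7.5, 4.5, 75°)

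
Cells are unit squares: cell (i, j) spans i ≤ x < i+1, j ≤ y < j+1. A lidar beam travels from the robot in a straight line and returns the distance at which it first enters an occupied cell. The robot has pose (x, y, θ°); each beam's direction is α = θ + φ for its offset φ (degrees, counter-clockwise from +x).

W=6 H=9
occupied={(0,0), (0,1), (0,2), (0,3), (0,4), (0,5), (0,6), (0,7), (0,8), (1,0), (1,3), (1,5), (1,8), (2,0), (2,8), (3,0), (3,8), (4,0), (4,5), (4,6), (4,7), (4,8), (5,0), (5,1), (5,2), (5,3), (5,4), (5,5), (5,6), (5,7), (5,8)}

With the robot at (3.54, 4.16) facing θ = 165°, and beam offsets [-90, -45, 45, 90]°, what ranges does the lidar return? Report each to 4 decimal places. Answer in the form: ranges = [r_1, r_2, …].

ranges = [1.7773, 4.4341, 1.7782, 3.2715]

beam 1: φ=-90°, α=75°
  dir = (cos 75°, sin 75°) = (0.2588, 0.9659); from cell (3,4)
  next x-line at t=1.7773, next y-line at t=0.8696; Δt_x=3.8637, Δt_y=1.0353
    y: enter (3,5) at t=0.8696
    x: enter (4,5) at t=1.7773 ← occupied
  → r_1 = 1.7773
beam 2: φ=-45°, α=120°
  dir = (cos 120°, sin 120°) = (-0.5000, 0.8660); from cell (3,4)
  next x-line at t=1.0800, next y-line at t=0.9699; Δt_x=2.0000, Δt_y=1.1547
    y: enter (3,5) at t=0.9699
    x: enter (2,5) at t=1.0800
    y: enter (2,6) at t=2.1246
    x: enter (1,6) at t=3.0800
    y: enter (1,7) at t=3.2793
    y: enter (1,8) at t=4.4341 ← occupied
  → r_2 = 4.4341
beam 3: φ=45°, α=210°
  dir = (cos 210°, sin 210°) = (-0.8660, -0.5000); from cell (3,4)
  next x-line at t=0.6235, next y-line at t=0.3200; Δt_x=1.1547, Δt_y=2.0000
    y: enter (3,3) at t=0.3200
    x: enter (2,3) at t=0.6235
    x: enter (1,3) at t=1.7782 ← occupied
  → r_3 = 1.7782
beam 4: φ=90°, α=255°
  dir = (cos 255°, sin 255°) = (-0.2588, -0.9659); from cell (3,4)
  next x-line at t=2.0864, next y-line at t=0.1656; Δt_x=3.8637, Δt_y=1.0353
    y: enter (3,3) at t=0.1656
    y: enter (3,2) at t=1.2009
    x: enter (2,2) at t=2.0864
    y: enter (2,1) at t=2.2362
    y: enter (2,0) at t=3.2715 ← occupied
  → r_4 = 3.2715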